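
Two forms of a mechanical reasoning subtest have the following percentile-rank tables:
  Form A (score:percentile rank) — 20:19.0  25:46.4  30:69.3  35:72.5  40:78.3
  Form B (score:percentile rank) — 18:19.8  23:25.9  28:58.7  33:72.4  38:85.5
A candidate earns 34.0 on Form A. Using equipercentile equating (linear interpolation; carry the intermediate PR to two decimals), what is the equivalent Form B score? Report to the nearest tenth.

PR of 34.0 on Form A: 69.3 + (34.0 − 30)/(35 − 30) × (72.5 − 69.3) = 71.86
On Form B, PR 71.86 falls between score 28 (PR 58.7) and 33 (PR 72.4).
Interpolate: 28 + (71.86 − 58.7)/(72.4 − 58.7) × (33 − 28) = 32.8

32.8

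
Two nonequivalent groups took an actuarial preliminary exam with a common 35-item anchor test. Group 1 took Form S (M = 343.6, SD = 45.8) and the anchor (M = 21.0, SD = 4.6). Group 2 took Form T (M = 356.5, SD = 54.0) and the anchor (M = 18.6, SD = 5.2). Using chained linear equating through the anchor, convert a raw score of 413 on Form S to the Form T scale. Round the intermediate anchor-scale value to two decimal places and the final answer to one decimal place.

453.8

Form S → anchor (Group 1): v = (4.6/45.8)(413 − 343.6) + 21.0 = 27.97
anchor → Form T (Group 2): y = (54.0/5.2)(27.97 − 18.6) + 356.5 = 453.8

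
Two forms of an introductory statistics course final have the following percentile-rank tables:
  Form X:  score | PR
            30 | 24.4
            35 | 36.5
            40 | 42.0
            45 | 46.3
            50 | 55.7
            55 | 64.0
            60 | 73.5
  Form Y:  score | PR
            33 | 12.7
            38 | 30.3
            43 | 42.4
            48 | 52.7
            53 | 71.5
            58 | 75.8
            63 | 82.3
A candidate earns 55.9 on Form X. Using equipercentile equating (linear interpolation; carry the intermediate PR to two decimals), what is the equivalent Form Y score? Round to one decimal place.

PR of 55.9 on Form X: 64.0 + (55.9 − 55)/(60 − 55) × (73.5 − 64.0) = 65.71
On Form Y, PR 65.71 falls between score 48 (PR 52.7) and 53 (PR 71.5).
Interpolate: 48 + (65.71 − 52.7)/(71.5 − 52.7) × (53 − 48) = 51.5

51.5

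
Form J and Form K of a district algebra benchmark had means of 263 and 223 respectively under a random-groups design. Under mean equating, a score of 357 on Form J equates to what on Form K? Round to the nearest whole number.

317

Mean equating: y = x + (M_Y − M_X) = 357 + (223 − 263) = 317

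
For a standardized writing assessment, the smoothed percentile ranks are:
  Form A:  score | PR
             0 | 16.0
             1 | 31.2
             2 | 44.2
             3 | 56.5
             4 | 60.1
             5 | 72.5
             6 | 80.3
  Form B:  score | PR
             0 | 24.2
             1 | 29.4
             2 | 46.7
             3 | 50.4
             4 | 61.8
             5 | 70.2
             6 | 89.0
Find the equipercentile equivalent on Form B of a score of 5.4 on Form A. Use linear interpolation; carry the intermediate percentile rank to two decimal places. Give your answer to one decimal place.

PR of 5.4 on Form A: 72.5 + (5.4 − 5)/(6 − 5) × (80.3 − 72.5) = 75.62
On Form B, PR 75.62 falls between score 5 (PR 70.2) and 6 (PR 89.0).
Interpolate: 5 + (75.62 − 70.2)/(89.0 − 70.2) × (6 − 5) = 5.3

5.3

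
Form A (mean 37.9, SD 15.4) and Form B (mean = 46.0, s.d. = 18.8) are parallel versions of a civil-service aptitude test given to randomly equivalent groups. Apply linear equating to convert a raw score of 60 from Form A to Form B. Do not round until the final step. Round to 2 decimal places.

72.98

Linear equating: y = (SD_Y/SD_X)(x − M_X) + M_Y
y = (18.8/15.4)(60 − 37.9) + 46.0
y = 1.220779 × 22.1 + 46.0 = 26.9792 + 46.0 = 72.98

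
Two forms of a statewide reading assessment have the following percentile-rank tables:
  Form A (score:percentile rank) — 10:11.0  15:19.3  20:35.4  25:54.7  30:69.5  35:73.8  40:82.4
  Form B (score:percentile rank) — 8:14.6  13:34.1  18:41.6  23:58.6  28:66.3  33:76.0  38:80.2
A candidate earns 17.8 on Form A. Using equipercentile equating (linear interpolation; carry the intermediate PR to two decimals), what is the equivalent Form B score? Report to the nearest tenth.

11.5

PR of 17.8 on Form A: 19.3 + (17.8 − 15)/(20 − 15) × (35.4 − 19.3) = 28.32
On Form B, PR 28.32 falls between score 8 (PR 14.6) and 13 (PR 34.1).
Interpolate: 8 + (28.32 − 14.6)/(34.1 − 14.6) × (13 − 8) = 11.5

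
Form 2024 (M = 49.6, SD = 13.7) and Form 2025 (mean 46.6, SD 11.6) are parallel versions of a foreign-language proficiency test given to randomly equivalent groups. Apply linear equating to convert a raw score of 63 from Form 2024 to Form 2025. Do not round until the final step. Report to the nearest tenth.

Linear equating: y = (SD_Y/SD_X)(x − M_X) + M_Y
y = (11.6/13.7)(63 − 49.6) + 46.6
y = 0.846715 × 13.4 + 46.6 = 11.3460 + 46.6 = 57.9

57.9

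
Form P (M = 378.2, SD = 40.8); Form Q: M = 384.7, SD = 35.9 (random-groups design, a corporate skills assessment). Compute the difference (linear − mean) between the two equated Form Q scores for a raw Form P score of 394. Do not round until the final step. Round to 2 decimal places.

-1.90

Mean-equated: 394 + (384.7 − 378.2) = 400.50
Linear-equated: (35.9/40.8)(394 − 378.2) + 384.7 = 398.602
Difference = 398.602 − 400.50 = -1.90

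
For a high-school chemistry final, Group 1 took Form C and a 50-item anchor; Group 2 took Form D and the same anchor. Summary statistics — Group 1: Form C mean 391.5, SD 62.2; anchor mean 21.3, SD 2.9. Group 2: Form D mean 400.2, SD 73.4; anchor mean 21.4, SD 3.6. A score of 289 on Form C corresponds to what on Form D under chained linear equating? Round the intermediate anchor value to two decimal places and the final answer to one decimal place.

Form C → anchor (Group 1): v = (2.9/62.2)(289 − 391.5) + 21.3 = 16.52
anchor → Form D (Group 2): y = (73.4/3.6)(16.52 − 21.4) + 400.2 = 300.7

300.7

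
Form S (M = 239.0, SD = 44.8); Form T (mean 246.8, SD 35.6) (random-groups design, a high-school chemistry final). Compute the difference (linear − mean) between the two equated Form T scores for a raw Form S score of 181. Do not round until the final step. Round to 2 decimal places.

Mean-equated: 181 + (246.8 − 239.0) = 188.80
Linear-equated: (35.6/44.8)(181 − 239.0) + 246.8 = 200.711
Difference = 200.711 − 188.80 = 11.91

11.91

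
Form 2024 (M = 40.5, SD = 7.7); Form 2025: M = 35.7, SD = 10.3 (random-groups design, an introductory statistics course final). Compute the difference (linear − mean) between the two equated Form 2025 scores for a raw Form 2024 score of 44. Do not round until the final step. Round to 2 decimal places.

1.18

Mean-equated: 44 + (35.7 − 40.5) = 39.20
Linear-equated: (10.3/7.7)(44 − 40.5) + 35.7 = 40.382
Difference = 40.382 − 39.20 = 1.18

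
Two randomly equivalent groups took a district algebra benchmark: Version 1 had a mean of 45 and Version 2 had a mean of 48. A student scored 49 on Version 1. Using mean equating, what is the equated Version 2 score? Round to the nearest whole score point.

52

Mean equating: y = x + (M_Y − M_X) = 49 + (48 − 45) = 52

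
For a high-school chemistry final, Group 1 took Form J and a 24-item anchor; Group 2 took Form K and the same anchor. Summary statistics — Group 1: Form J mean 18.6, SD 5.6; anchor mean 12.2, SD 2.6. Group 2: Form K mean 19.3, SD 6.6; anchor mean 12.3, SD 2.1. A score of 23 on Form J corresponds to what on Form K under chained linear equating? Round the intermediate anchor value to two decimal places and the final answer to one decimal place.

25.4

Form J → anchor (Group 1): v = (2.6/5.6)(23 − 18.6) + 12.2 = 14.24
anchor → Form K (Group 2): y = (6.6/2.1)(14.24 − 12.3) + 19.3 = 25.4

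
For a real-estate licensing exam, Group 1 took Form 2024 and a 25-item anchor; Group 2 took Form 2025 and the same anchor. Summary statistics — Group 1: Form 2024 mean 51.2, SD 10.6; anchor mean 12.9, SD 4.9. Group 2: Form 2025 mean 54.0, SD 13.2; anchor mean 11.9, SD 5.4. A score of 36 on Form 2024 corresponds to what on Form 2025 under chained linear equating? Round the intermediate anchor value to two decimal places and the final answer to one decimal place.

Form 2024 → anchor (Group 1): v = (4.9/10.6)(36 − 51.2) + 12.9 = 5.87
anchor → Form 2025 (Group 2): y = (13.2/5.4)(5.87 − 11.9) + 54.0 = 39.3

39.3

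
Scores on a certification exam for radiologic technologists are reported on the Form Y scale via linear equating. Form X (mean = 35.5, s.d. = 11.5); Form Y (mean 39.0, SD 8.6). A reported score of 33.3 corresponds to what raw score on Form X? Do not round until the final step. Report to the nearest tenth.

Invert y = (SD_Y/SD_X)(x − M_X) + M_Y:
x = (SD_X/SD_Y)(y − M_Y) + M_X = (11.5/8.6)(33.3 − 39.0) + 35.5
x = 1.337209 × -5.700 + 35.5 = 27.9

27.9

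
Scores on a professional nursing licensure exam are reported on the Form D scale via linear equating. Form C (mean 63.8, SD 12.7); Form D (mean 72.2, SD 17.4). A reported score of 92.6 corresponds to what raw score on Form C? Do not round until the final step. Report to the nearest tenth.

78.7

Invert y = (SD_Y/SD_X)(x − M_X) + M_Y:
x = (SD_X/SD_Y)(y − M_Y) + M_X = (12.7/17.4)(92.6 − 72.2) + 63.8
x = 0.729885 × 20.400 + 63.8 = 78.7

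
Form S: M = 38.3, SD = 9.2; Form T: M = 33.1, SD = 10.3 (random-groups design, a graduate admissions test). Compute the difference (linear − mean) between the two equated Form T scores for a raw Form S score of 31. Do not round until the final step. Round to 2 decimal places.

-0.87

Mean-equated: 31 + (33.1 − 38.3) = 25.80
Linear-equated: (10.3/9.2)(31 − 38.3) + 33.1 = 24.927
Difference = 24.927 − 25.80 = -0.87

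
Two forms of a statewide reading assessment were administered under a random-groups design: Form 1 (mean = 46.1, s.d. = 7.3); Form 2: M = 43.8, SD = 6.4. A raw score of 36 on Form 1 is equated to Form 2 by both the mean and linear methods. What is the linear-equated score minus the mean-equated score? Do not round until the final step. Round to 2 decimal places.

Mean-equated: 36 + (43.8 − 46.1) = 33.70
Linear-equated: (6.4/7.3)(36 − 46.1) + 43.8 = 34.945
Difference = 34.945 − 33.70 = 1.25

1.25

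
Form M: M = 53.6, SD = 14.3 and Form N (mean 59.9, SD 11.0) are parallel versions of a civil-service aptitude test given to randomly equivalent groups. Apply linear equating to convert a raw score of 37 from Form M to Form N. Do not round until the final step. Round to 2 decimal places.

Linear equating: y = (SD_Y/SD_X)(x − M_X) + M_Y
y = (11.0/14.3)(37 − 53.6) + 59.9
y = 0.769231 × -16.6 + 59.9 = -12.7692 + 59.9 = 47.13

47.13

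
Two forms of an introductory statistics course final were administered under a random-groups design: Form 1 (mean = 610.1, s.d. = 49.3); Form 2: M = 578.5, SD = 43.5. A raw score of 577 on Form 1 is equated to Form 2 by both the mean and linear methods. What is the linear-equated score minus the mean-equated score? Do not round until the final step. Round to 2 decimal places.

Mean-equated: 577 + (578.5 − 610.1) = 545.40
Linear-equated: (43.5/49.3)(577 − 610.1) + 578.5 = 549.294
Difference = 549.294 − 545.40 = 3.89

3.89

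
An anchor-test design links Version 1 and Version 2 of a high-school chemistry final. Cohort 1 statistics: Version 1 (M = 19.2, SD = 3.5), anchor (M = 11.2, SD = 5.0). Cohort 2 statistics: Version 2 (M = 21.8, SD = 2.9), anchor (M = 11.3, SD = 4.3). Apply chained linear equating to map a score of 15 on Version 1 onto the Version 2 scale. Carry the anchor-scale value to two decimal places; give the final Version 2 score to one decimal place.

17.7

Version 1 → anchor (Cohort 1): v = (5.0/3.5)(15 − 19.2) + 11.2 = 5.20
anchor → Version 2 (Cohort 2): y = (2.9/4.3)(5.20 − 11.3) + 21.8 = 17.7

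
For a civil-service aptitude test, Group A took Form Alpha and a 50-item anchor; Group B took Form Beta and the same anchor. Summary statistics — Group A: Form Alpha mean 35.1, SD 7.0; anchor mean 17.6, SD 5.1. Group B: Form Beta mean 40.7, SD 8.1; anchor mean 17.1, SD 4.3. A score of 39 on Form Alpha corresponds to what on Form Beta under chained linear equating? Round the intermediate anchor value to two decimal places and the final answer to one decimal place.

Form Alpha → anchor (Group A): v = (5.1/7.0)(39 − 35.1) + 17.6 = 20.44
anchor → Form Beta (Group B): y = (8.1/4.3)(20.44 − 17.1) + 40.7 = 47.0

47.0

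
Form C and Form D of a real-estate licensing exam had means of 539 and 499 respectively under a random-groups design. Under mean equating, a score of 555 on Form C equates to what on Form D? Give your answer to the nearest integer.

515

Mean equating: y = x + (M_Y − M_X) = 555 + (499 − 539) = 515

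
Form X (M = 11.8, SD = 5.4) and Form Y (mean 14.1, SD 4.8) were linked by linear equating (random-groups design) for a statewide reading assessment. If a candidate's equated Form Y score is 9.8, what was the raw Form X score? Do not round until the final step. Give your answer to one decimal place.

7.0

Invert y = (SD_Y/SD_X)(x − M_X) + M_Y:
x = (SD_X/SD_Y)(y − M_Y) + M_X = (5.4/4.8)(9.8 − 14.1) + 11.8
x = 1.125000 × -4.300 + 11.8 = 7.0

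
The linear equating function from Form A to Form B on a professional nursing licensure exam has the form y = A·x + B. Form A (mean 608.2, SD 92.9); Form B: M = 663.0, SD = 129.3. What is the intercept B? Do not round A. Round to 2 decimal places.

A = SD_Y / SD_X = 129.3 / 92.9 = 1.391819
B = M_Y − A·M_X = 663.0 − 1.391819 × 608.2 = -183.50

-183.50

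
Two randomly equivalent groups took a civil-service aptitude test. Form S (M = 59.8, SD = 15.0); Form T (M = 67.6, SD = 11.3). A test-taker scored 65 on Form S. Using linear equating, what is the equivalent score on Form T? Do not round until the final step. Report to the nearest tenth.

71.5

Linear equating: y = (SD_Y/SD_X)(x − M_X) + M_Y
y = (11.3/15.0)(65 − 59.8) + 67.6
y = 0.753333 × 5.2 + 67.6 = 3.9173 + 67.6 = 71.5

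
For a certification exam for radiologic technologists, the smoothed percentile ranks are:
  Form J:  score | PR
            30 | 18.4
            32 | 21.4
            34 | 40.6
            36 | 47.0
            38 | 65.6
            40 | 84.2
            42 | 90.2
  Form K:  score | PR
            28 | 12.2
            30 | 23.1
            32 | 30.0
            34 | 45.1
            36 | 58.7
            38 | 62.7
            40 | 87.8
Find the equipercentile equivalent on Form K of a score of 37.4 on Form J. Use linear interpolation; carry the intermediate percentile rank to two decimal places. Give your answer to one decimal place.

36.7

PR of 37.4 on Form J: 47.0 + (37.4 − 36)/(38 − 36) × (65.6 − 47.0) = 60.02
On Form K, PR 60.02 falls between score 36 (PR 58.7) and 38 (PR 62.7).
Interpolate: 36 + (60.02 − 58.7)/(62.7 − 58.7) × (38 − 36) = 36.7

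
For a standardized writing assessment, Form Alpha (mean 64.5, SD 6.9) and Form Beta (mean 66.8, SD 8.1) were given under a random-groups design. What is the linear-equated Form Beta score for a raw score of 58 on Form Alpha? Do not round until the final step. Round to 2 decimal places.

59.17

Linear equating: y = (SD_Y/SD_X)(x − M_X) + M_Y
y = (8.1/6.9)(58 − 64.5) + 66.8
y = 1.173913 × -6.5 + 66.8 = -7.6304 + 66.8 = 59.17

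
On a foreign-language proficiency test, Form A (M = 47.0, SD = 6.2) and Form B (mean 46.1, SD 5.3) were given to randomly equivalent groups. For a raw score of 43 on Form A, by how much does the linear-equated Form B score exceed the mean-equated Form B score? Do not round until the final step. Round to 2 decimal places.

Mean-equated: 43 + (46.1 − 47.0) = 42.10
Linear-equated: (5.3/6.2)(43 − 47.0) + 46.1 = 42.681
Difference = 42.681 − 42.10 = 0.58

0.58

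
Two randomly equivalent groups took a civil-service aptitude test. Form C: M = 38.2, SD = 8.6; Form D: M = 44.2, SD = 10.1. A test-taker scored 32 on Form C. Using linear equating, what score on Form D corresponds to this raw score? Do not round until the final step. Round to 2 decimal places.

Linear equating: y = (SD_Y/SD_X)(x − M_X) + M_Y
y = (10.1/8.6)(32 − 38.2) + 44.2
y = 1.174419 × -6.2 + 44.2 = -7.2814 + 44.2 = 36.92

36.92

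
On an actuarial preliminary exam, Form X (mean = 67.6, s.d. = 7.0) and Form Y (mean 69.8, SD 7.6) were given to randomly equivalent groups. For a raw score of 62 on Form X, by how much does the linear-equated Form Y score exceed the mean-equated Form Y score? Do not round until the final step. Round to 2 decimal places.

-0.48

Mean-equated: 62 + (69.8 − 67.6) = 64.20
Linear-equated: (7.6/7.0)(62 − 67.6) + 69.8 = 63.720
Difference = 63.720 − 64.20 = -0.48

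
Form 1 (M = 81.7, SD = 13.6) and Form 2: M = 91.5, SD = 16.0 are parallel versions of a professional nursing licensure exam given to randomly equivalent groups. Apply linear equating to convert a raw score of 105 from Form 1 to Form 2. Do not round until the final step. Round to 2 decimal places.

118.91

Linear equating: y = (SD_Y/SD_X)(x − M_X) + M_Y
y = (16.0/13.6)(105 − 81.7) + 91.5
y = 1.176471 × 23.3 + 91.5 = 27.4118 + 91.5 = 118.91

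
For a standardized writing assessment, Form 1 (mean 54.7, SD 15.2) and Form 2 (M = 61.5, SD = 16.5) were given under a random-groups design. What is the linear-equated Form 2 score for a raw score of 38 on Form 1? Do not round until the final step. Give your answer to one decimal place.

43.4

Linear equating: y = (SD_Y/SD_X)(x − M_X) + M_Y
y = (16.5/15.2)(38 − 54.7) + 61.5
y = 1.085526 × -16.7 + 61.5 = -18.1283 + 61.5 = 43.4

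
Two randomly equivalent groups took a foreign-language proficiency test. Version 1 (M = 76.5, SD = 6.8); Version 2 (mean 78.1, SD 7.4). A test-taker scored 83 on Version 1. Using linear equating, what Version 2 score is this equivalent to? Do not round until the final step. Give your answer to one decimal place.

85.2

Linear equating: y = (SD_Y/SD_X)(x − M_X) + M_Y
y = (7.4/6.8)(83 − 76.5) + 78.1
y = 1.088235 × 6.5 + 78.1 = 7.0735 + 78.1 = 85.2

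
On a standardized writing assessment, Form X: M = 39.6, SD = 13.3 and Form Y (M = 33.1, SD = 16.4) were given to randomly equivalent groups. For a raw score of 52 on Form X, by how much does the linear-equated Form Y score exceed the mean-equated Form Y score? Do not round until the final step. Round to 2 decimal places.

Mean-equated: 52 + (33.1 − 39.6) = 45.50
Linear-equated: (16.4/13.3)(52 − 39.6) + 33.1 = 48.390
Difference = 48.390 − 45.50 = 2.89

2.89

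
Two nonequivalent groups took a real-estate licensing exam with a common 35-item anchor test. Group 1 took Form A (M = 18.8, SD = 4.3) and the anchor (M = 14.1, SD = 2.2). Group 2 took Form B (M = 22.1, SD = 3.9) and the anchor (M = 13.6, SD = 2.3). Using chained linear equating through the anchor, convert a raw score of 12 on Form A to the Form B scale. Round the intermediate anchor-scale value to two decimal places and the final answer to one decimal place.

Form A → anchor (Group 1): v = (2.2/4.3)(12 − 18.8) + 14.1 = 10.62
anchor → Form B (Group 2): y = (3.9/2.3)(10.62 − 13.6) + 22.1 = 17.0

17.0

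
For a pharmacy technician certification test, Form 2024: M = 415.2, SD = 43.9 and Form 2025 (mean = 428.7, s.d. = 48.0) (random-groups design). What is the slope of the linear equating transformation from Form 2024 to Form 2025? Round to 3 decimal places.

A = SD_Y / SD_X = 48.0 / 43.9 = 1.093

1.093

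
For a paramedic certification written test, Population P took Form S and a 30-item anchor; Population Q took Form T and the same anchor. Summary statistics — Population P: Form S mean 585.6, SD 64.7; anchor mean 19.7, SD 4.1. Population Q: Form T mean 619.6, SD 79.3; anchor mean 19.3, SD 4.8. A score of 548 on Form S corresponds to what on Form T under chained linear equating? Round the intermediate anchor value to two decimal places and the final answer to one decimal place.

586.9

Form S → anchor (Population P): v = (4.1/64.7)(548 − 585.6) + 19.7 = 17.32
anchor → Form T (Population Q): y = (79.3/4.8)(17.32 − 19.3) + 619.6 = 586.9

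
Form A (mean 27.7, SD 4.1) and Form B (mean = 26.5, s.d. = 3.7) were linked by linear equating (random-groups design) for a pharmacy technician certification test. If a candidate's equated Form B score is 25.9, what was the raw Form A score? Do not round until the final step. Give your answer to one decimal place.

Invert y = (SD_Y/SD_X)(x − M_X) + M_Y:
x = (SD_X/SD_Y)(y − M_Y) + M_X = (4.1/3.7)(25.9 − 26.5) + 27.7
x = 1.108108 × -0.600 + 27.7 = 27.0

27.0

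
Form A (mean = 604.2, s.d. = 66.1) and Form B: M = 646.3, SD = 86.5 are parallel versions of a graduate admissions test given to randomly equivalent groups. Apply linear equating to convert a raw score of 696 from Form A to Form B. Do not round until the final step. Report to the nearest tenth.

Linear equating: y = (SD_Y/SD_X)(x − M_X) + M_Y
y = (86.5/66.1)(696 − 604.2) + 646.3
y = 1.308623 × 91.8 + 646.3 = 120.1316 + 646.3 = 766.4

766.4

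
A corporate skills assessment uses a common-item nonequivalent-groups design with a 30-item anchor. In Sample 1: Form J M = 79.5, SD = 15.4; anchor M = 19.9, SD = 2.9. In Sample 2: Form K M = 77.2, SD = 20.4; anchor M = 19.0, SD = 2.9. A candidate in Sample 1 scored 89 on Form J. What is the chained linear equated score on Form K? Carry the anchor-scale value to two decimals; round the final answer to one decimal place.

Form J → anchor (Sample 1): v = (2.9/15.4)(89 − 79.5) + 19.9 = 21.69
anchor → Form K (Sample 2): y = (20.4/2.9)(21.69 − 19.0) + 77.2 = 96.1

96.1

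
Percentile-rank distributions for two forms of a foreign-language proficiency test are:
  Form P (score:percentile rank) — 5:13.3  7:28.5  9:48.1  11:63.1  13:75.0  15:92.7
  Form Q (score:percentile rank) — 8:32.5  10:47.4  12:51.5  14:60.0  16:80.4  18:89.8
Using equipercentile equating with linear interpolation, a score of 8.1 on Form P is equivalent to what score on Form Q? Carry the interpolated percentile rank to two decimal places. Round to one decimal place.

8.9

PR of 8.1 on Form P: 28.5 + (8.1 − 7)/(9 − 7) × (48.1 − 28.5) = 39.28
On Form Q, PR 39.28 falls between score 8 (PR 32.5) and 10 (PR 47.4).
Interpolate: 8 + (39.28 − 32.5)/(47.4 − 32.5) × (10 − 8) = 8.9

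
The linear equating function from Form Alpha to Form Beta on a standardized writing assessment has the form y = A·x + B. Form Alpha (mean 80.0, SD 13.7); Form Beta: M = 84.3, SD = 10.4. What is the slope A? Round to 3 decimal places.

A = SD_Y / SD_X = 10.4 / 13.7 = 0.759

0.759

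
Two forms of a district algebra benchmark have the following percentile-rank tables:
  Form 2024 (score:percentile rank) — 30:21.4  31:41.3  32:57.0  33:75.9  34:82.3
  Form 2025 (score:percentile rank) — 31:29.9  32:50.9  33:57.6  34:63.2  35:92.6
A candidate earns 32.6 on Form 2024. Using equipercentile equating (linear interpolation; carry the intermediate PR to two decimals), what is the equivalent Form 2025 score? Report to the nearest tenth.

PR of 32.6 on Form 2024: 57.0 + (32.6 − 32)/(33 − 32) × (75.9 − 57.0) = 68.34
On Form 2025, PR 68.34 falls between score 34 (PR 63.2) and 35 (PR 92.6).
Interpolate: 34 + (68.34 − 63.2)/(92.6 − 63.2) × (35 − 34) = 34.2

34.2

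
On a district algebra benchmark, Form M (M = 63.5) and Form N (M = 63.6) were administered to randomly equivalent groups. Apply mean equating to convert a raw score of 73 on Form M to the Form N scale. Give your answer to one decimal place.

Mean equating: y = x + (M_Y − M_X) = 73 + (63.6 − 63.5) = 73.1

73.1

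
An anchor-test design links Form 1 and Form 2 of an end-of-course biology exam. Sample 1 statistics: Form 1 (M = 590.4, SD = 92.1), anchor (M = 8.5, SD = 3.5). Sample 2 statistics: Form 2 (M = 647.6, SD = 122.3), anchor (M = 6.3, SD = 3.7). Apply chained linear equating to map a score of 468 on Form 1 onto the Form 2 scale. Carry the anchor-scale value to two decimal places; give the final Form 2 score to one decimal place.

566.6

Form 1 → anchor (Sample 1): v = (3.5/92.1)(468 − 590.4) + 8.5 = 3.85
anchor → Form 2 (Sample 2): y = (122.3/3.7)(3.85 − 6.3) + 647.6 = 566.6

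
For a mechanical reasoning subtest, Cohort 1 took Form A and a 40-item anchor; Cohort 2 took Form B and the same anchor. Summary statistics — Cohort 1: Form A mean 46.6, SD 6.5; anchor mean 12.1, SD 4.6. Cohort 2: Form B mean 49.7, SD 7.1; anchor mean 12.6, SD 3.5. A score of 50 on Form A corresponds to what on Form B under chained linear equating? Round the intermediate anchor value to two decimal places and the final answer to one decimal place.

53.6

Form A → anchor (Cohort 1): v = (4.6/6.5)(50 − 46.6) + 12.1 = 14.51
anchor → Form B (Cohort 2): y = (7.1/3.5)(14.51 − 12.6) + 49.7 = 53.6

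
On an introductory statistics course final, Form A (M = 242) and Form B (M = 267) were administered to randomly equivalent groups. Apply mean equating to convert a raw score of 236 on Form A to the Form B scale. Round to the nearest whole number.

Mean equating: y = x + (M_Y − M_X) = 236 + (267 − 242) = 261

261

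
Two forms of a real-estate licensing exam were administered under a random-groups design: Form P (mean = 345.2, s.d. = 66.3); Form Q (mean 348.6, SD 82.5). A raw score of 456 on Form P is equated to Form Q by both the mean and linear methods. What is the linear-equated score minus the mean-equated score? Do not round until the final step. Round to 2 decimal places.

Mean-equated: 456 + (348.6 − 345.2) = 459.40
Linear-equated: (82.5/66.3)(456 − 345.2) + 348.6 = 486.473
Difference = 486.473 − 459.40 = 27.07

27.07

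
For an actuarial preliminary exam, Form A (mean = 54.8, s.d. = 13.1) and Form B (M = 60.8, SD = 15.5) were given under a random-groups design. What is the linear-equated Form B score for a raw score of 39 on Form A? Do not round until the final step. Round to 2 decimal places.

42.11

Linear equating: y = (SD_Y/SD_X)(x − M_X) + M_Y
y = (15.5/13.1)(39 − 54.8) + 60.8
y = 1.183206 × -15.8 + 60.8 = -18.6947 + 60.8 = 42.11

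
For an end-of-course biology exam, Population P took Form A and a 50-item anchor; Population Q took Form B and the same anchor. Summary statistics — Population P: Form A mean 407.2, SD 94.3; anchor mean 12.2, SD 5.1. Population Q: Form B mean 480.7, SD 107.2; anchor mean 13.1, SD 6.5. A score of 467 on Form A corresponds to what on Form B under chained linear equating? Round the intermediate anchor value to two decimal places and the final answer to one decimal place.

519.1

Form A → anchor (Population P): v = (5.1/94.3)(467 − 407.2) + 12.2 = 15.43
anchor → Form B (Population Q): y = (107.2/6.5)(15.43 − 13.1) + 480.7 = 519.1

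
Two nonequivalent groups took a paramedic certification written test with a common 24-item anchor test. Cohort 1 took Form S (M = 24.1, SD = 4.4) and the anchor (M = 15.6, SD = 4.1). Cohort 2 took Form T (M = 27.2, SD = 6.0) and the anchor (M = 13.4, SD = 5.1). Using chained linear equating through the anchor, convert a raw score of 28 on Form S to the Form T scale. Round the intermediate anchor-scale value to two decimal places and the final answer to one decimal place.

34.1

Form S → anchor (Cohort 1): v = (4.1/4.4)(28 − 24.1) + 15.6 = 19.23
anchor → Form T (Cohort 2): y = (6.0/5.1)(19.23 − 13.4) + 27.2 = 34.1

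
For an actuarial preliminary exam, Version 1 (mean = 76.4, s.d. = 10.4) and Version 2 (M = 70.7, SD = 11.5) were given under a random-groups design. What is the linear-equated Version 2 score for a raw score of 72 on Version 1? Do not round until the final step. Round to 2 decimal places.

Linear equating: y = (SD_Y/SD_X)(x − M_X) + M_Y
y = (11.5/10.4)(72 − 76.4) + 70.7
y = 1.105769 × -4.4 + 70.7 = -4.8654 + 70.7 = 65.83

65.83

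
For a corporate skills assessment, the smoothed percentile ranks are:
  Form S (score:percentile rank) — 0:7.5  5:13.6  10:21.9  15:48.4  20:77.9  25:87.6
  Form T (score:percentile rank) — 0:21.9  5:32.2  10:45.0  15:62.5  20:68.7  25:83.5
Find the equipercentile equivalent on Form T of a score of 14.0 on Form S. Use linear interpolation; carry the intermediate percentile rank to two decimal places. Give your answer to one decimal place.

9.3

PR of 14.0 on Form S: 21.9 + (14.0 − 10)/(15 − 10) × (48.4 − 21.9) = 43.10
On Form T, PR 43.10 falls between score 5 (PR 32.2) and 10 (PR 45.0).
Interpolate: 5 + (43.10 − 32.2)/(45.0 − 32.2) × (10 − 5) = 9.3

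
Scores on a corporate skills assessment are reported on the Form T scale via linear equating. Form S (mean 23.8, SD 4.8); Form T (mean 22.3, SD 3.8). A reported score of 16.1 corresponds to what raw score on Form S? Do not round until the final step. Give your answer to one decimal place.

Invert y = (SD_Y/SD_X)(x − M_X) + M_Y:
x = (SD_X/SD_Y)(y − M_Y) + M_X = (4.8/3.8)(16.1 − 22.3) + 23.8
x = 1.263158 × -6.200 + 23.8 = 16.0

16.0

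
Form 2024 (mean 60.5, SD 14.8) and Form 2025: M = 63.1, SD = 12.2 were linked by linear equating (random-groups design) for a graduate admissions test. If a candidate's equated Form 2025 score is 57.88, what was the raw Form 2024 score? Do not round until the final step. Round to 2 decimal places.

54.17

Invert y = (SD_Y/SD_X)(x − M_X) + M_Y:
x = (SD_X/SD_Y)(y − M_Y) + M_X = (14.8/12.2)(57.88 − 63.1) + 60.5
x = 1.213115 × -5.220 + 60.5 = 54.17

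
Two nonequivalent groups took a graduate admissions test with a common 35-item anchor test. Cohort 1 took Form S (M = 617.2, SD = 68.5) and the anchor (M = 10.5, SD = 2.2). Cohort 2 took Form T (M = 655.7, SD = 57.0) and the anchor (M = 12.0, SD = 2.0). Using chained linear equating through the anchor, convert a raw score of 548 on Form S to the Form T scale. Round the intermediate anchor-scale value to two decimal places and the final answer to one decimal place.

549.7

Form S → anchor (Cohort 1): v = (2.2/68.5)(548 − 617.2) + 10.5 = 8.28
anchor → Form T (Cohort 2): y = (57.0/2.0)(8.28 − 12.0) + 655.7 = 549.7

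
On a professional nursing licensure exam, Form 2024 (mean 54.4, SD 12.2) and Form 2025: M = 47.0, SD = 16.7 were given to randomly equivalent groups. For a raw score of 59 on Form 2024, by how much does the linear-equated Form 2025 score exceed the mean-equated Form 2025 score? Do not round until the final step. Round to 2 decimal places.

1.70

Mean-equated: 59 + (47.0 − 54.4) = 51.60
Linear-equated: (16.7/12.2)(59 − 54.4) + 47.0 = 53.297
Difference = 53.297 − 51.60 = 1.70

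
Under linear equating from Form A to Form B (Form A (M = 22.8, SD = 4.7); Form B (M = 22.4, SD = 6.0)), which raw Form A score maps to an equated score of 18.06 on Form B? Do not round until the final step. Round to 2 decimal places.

Invert y = (SD_Y/SD_X)(x − M_X) + M_Y:
x = (SD_X/SD_Y)(y − M_Y) + M_X = (4.7/6.0)(18.06 − 22.4) + 22.8
x = 0.783333 × -4.340 + 22.8 = 19.40

19.40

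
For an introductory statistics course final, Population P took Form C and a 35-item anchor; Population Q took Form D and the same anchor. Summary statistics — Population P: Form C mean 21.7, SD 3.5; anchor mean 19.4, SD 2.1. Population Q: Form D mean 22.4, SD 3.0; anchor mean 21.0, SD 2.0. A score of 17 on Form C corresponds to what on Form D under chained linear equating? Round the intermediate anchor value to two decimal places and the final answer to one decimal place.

15.8

Form C → anchor (Population P): v = (2.1/3.5)(17 − 21.7) + 19.4 = 16.58
anchor → Form D (Population Q): y = (3.0/2.0)(16.58 − 21.0) + 22.4 = 15.8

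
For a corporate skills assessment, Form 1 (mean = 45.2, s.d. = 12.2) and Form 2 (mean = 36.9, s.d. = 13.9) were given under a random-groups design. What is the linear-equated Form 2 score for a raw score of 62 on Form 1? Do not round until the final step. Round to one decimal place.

56.0

Linear equating: y = (SD_Y/SD_X)(x − M_X) + M_Y
y = (13.9/12.2)(62 − 45.2) + 36.9
y = 1.139344 × 16.8 + 36.9 = 19.1410 + 36.9 = 56.0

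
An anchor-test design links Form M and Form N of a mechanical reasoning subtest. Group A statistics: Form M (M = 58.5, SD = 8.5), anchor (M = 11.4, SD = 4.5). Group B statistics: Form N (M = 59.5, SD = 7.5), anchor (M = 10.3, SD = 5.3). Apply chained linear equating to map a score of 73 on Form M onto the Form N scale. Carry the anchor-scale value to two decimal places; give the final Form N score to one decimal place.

Form M → anchor (Group A): v = (4.5/8.5)(73 − 58.5) + 11.4 = 19.08
anchor → Form N (Group B): y = (7.5/5.3)(19.08 − 10.3) + 59.5 = 71.9

71.9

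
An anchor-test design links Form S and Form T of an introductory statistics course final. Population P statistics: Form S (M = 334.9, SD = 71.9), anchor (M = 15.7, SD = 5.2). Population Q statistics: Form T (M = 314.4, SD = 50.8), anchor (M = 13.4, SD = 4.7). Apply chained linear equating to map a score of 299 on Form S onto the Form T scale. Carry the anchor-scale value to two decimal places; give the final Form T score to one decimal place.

311.2

Form S → anchor (Population P): v = (5.2/71.9)(299 − 334.9) + 15.7 = 13.10
anchor → Form T (Population Q): y = (50.8/4.7)(13.10 − 13.4) + 314.4 = 311.2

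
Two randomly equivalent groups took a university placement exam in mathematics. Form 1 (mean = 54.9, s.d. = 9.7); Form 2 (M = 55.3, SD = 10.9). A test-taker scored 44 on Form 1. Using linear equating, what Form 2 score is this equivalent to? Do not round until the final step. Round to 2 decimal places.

Linear equating: y = (SD_Y/SD_X)(x − M_X) + M_Y
y = (10.9/9.7)(44 − 54.9) + 55.3
y = 1.123711 × -10.9 + 55.3 = -12.2485 + 55.3 = 43.05

43.05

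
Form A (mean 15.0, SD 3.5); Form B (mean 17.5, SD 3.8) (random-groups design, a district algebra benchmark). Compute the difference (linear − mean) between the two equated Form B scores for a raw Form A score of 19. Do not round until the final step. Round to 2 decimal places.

Mean-equated: 19 + (17.5 − 15.0) = 21.50
Linear-equated: (3.8/3.5)(19 − 15.0) + 17.5 = 21.843
Difference = 21.843 − 21.50 = 0.34

0.34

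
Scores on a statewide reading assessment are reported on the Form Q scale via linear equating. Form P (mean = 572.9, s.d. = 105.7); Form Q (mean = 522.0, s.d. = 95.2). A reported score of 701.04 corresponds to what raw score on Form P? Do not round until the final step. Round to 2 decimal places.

Invert y = (SD_Y/SD_X)(x − M_X) + M_Y:
x = (SD_X/SD_Y)(y − M_Y) + M_X = (105.7/95.2)(701.04 − 522.0) + 572.9
x = 1.110294 × 179.040 + 572.9 = 771.69

771.69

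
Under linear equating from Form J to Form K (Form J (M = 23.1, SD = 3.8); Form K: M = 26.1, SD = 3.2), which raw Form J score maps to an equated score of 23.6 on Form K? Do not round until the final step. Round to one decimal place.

Invert y = (SD_Y/SD_X)(x − M_X) + M_Y:
x = (SD_X/SD_Y)(y − M_Y) + M_X = (3.8/3.2)(23.6 − 26.1) + 23.1
x = 1.187500 × -2.500 + 23.1 = 20.1

20.1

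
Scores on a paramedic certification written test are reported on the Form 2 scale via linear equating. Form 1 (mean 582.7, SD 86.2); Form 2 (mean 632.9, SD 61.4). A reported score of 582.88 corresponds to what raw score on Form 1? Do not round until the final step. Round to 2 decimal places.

Invert y = (SD_Y/SD_X)(x − M_X) + M_Y:
x = (SD_X/SD_Y)(y − M_Y) + M_X = (86.2/61.4)(582.88 − 632.9) + 582.7
x = 1.403909 × -50.020 + 582.7 = 512.48

512.48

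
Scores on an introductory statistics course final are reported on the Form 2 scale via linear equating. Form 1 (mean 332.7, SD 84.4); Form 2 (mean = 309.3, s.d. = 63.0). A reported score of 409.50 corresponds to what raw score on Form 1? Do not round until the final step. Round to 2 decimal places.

466.94

Invert y = (SD_Y/SD_X)(x − M_X) + M_Y:
x = (SD_X/SD_Y)(y − M_Y) + M_X = (84.4/63.0)(409.50 − 309.3) + 332.7
x = 1.339683 × 100.200 + 332.7 = 466.94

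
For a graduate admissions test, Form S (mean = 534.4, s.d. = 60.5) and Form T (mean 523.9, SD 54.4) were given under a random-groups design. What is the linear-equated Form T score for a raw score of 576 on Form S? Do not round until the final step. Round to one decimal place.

561.3

Linear equating: y = (SD_Y/SD_X)(x − M_X) + M_Y
y = (54.4/60.5)(576 − 534.4) + 523.9
y = 0.899174 × 41.6 + 523.9 = 37.4056 + 523.9 = 561.3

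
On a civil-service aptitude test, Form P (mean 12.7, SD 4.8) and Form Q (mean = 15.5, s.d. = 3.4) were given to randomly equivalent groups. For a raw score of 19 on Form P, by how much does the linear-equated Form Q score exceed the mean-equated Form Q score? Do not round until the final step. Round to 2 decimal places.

Mean-equated: 19 + (15.5 − 12.7) = 21.80
Linear-equated: (3.4/4.8)(19 − 12.7) + 15.5 = 19.962
Difference = 19.962 − 21.80 = -1.84

-1.84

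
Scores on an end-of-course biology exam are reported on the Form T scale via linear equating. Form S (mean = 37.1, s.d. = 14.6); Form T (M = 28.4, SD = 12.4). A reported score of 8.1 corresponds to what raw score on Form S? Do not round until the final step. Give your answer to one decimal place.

Invert y = (SD_Y/SD_X)(x − M_X) + M_Y:
x = (SD_X/SD_Y)(y − M_Y) + M_X = (14.6/12.4)(8.1 − 28.4) + 37.1
x = 1.177419 × -20.300 + 37.1 = 13.2

13.2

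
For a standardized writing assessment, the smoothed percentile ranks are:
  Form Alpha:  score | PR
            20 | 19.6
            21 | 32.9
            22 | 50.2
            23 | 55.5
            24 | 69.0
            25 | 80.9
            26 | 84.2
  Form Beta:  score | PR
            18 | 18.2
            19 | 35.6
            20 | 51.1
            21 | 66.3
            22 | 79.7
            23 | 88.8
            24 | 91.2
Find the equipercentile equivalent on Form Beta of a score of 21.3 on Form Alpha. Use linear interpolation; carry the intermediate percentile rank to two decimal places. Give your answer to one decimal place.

19.2

PR of 21.3 on Form Alpha: 32.9 + (21.3 − 21)/(22 − 21) × (50.2 − 32.9) = 38.09
On Form Beta, PR 38.09 falls between score 19 (PR 35.6) and 20 (PR 51.1).
Interpolate: 19 + (38.09 − 35.6)/(51.1 − 35.6) × (20 − 19) = 19.2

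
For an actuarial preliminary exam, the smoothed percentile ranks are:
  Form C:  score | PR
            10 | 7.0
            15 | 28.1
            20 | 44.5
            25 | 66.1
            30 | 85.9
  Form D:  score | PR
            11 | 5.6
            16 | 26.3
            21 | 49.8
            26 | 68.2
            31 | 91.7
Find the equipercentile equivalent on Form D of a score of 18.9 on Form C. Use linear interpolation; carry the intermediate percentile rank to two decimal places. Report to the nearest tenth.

PR of 18.9 on Form C: 28.1 + (18.9 − 15)/(20 − 15) × (44.5 − 28.1) = 40.89
On Form D, PR 40.89 falls between score 16 (PR 26.3) and 21 (PR 49.8).
Interpolate: 16 + (40.89 − 26.3)/(49.8 − 26.3) × (21 − 16) = 19.1

19.1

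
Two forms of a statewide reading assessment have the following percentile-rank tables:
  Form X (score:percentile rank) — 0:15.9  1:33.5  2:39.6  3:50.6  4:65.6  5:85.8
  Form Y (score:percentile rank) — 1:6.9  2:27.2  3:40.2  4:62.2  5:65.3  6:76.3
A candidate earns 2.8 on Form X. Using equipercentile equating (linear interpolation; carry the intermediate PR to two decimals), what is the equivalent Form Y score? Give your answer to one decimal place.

3.4

PR of 2.8 on Form X: 39.6 + (2.8 − 2)/(3 − 2) × (50.6 − 39.6) = 48.40
On Form Y, PR 48.40 falls between score 3 (PR 40.2) and 4 (PR 62.2).
Interpolate: 3 + (48.40 − 40.2)/(62.2 − 40.2) × (4 − 3) = 3.4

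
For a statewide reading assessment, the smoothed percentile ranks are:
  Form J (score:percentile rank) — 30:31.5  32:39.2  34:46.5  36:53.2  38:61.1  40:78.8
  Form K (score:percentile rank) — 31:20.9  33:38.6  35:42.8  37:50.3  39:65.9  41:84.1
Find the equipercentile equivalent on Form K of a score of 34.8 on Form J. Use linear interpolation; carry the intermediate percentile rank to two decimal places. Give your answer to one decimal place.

36.7

PR of 34.8 on Form J: 46.5 + (34.8 − 34)/(36 − 34) × (53.2 − 46.5) = 49.18
On Form K, PR 49.18 falls between score 35 (PR 42.8) and 37 (PR 50.3).
Interpolate: 35 + (49.18 − 42.8)/(50.3 − 42.8) × (37 − 35) = 36.7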